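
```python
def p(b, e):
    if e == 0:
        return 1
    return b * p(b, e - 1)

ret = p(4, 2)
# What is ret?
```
Call trace:
p(b=4, e=2)
  p(b=4, e=1)
    p(b=4, e=0)
    -> return 1
  -> return 4
-> return 16

Final answer: 16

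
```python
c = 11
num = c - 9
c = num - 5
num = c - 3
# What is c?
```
Trace:
  c=11
  c=11, num=2
  c=-3, num=2
  c=-3, num=-6

Final answer: -3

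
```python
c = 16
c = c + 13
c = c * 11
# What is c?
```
Trace:
  c=16
  c=29
  c=319

Final answer: 319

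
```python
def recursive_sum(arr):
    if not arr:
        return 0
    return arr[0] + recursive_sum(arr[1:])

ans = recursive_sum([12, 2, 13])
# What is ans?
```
Call trace:
recursive_sum(arr=[12, 2, 13])
  recursive_sum(arr=[2, 13])
    recursive_sum(arr=[13])
      recursive_sum(arr=[])
      -> return 0
    -> return 13
  -> return 15
-> return 27

Final answer: 27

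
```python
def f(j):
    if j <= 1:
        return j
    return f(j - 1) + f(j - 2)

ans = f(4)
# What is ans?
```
Call trace (a repeated sub-call is expanded the first time; later identical calls just restate its return value):
f(j=4)
  f(j=3)
    f(j=2)
      f(j=1)
      -> return 1
      f(j=0)
      -> return 0
    -> return 1
    f(j=1)
    -> return 1
  -> return 2
  f(j=2) -> return 1  (same call as traced above)
-> return 3

Final answer: 3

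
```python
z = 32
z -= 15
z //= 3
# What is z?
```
Trace:
  z=32
  z=17
  z=5

Final answer: 5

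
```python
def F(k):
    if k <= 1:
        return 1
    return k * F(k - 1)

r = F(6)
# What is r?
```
Call trace:
F(k=6)
  F(k=5)
    F(k=4)
      F(k=3)
        F(k=2)
          F(k=1)
          -> return 1
        -> return 2
      -> return 6
    -> return 24
  -> return 120
-> return 720

Final answer: 720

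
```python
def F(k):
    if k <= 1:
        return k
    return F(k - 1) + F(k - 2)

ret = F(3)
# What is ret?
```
Call trace:
F(k=3)
  F(k=2)
    F(k=1)
    -> return 1
    F(k=0)
    -> return 0
  -> return 1
  F(k=1)
  -> return 1
-> return 2

Final answer: 2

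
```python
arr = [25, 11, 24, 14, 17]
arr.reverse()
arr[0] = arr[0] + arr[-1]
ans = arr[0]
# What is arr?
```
Trace:
  arr=[25, 11, 24, 14, 17]
  arr=[17, 14, 24, 11, 25]
  arr=[42, 14, 24, 11, 25]
  arr=[42, 14, 24, 11, 25], ans=42

Final answer: [42, 14, 24, 11, 25]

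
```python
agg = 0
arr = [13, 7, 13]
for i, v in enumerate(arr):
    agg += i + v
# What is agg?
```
Trace:
  agg=0
  agg=13, i=0, v=13
  agg=21, i=1, v=7
  agg=36, i=2, v=13

Final answer: 36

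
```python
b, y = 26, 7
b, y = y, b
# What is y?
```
Trace:
  b=26, y=7
  b=7, y=26

Final answer: 26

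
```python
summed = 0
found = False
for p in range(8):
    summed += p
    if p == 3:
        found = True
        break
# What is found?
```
Trace:
  summed=0
  summed=0, found=False
  summed=0, found=False, p=0
  summed=1, found=False, p=1
  summed=3, found=False, p=2
  summed=6, found=True, p=3

Final answer: True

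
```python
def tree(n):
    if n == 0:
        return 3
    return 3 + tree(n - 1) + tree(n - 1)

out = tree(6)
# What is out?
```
Call trace (a repeated sub-call is expanded the first time; later identical calls just restate its return value):
tree(n=6)
  tree(n=5)
    tree(n=4)
      tree(n=3)
        tree(n=2)
          tree(n=1)
            tree(n=0)
            -> return 3
            tree(n=0)
            -> return 3
          -> return 9
          tree(n=1) -> return 9  (same call as traced above)
        -> return 21
        tree(n=2) -> return 21  (same call as traced above)
      -> return 45
      tree(n=3) -> return 45  (same call as traced above)
    -> return 93
    tree(n=4) -> return 93  (same call as traced above)
  -> return 189
  tree(n=5) -> return 189  (same call as traced above)
-> return 381

Final answer: 381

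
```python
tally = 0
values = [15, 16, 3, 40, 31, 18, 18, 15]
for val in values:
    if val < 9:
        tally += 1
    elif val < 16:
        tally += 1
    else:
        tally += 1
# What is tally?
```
Trace:
  tally=0
  tally=1, val=15
  tally=2, val=16
  tally=3, val=3
  tally=4, val=40
  tally=5, val=31
  tally=6, val=18
  tally=7, val=18
  tally=8, val=15

Final answer: 8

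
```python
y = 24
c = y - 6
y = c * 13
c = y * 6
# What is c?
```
Trace:
  y=24
  y=24, c=18
  y=234, c=18
  y=234, c=1404

Final answer: 1404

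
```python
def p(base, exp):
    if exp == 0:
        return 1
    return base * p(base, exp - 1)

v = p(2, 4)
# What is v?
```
Call trace:
p(base=2, exp=4)
  p(base=2, exp=3)
    p(base=2, exp=2)
      p(base=2, exp=1)
        p(base=2, exp=0)
        -> return 1
      -> return 2
    -> return 4
  -> return 8
-> return 16

Final answer: 16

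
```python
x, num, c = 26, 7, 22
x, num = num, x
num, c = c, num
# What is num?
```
Trace:
  x=26, num=7, c=22
  x=7, num=26, c=22
  x=7, num=22, c=26

Final answer: 22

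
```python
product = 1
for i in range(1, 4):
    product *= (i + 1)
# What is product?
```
Trace:
  product=1
  product=2, i=1
  product=6, i=2
  product=24, i=3

Final answer: 24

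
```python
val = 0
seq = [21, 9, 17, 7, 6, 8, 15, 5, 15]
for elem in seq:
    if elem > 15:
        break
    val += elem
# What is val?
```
Trace:
  val=0
  val=0, elem=21

Final answer: 0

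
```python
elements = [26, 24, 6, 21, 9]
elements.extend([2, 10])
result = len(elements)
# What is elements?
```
Trace:
  elements=[26, 24, 6, 21, 9]
  elements=[26, 24, 6, 21, 9, 2, 10]
  elements=[26, 24, 6, 21, 9, 2, 10], result=7

Final answer: [26, 24, 6, 21, 9, 2, 10]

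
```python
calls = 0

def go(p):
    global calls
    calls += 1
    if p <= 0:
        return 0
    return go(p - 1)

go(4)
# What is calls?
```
Call trace:
go(p=4)
  go(p=3)
    go(p=2)
      go(p=1)
        go(p=0)
        -> return 0
      -> return 0
    -> return 0
  -> return 0
-> return 0

calls is incremented once per call. go is entered once for each p = 4, 3, 2, 1, 0 (the p <= 0 call returns without recursing), i.e. 4 + 1 calls.
calls = 5

Final answer: 5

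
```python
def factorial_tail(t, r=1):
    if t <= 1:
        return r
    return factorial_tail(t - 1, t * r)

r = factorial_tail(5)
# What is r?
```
Call trace:
factorial_tail(t=5, r=1)
  factorial_tail(t=4, r=5)
    factorial_tail(t=3, r=20)
      factorial_tail(t=2, r=60)
        factorial_tail(t=1, r=120)
        -> return 120
      -> return 120
    -> return 120
  -> return 120
-> return 120

Final answer: 120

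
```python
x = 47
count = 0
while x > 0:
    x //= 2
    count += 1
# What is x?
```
Trace:
  x=47
  x=47, count=0
  x=23, count=1
  x=11, count=2
  x=5, count=3
  x=2, count=4
  x=1, count=5
  x=0, count=6

Final answer: 0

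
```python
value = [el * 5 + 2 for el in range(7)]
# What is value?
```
Trace:
  el=0
  el=1
  el=2
  el=3
  el=4
  el=5
  el=6
  value=[2, 7, 12, 17, 22, 27, 32]

Final answer: [2, 7, 12, 17, 22, 27, 32]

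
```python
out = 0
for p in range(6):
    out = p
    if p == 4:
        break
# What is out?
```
Trace:
  out=0
  out=0, p=0
  out=1, p=1
  out=2, p=2
  out=3, p=3
  out=4, p=4

Final answer: 4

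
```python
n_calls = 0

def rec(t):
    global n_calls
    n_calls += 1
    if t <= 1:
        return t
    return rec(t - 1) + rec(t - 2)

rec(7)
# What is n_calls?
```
Call trace (a repeated sub-call is expanded the first time; later identical calls just restate its return value):
rec(t=7)
  rec(t=6)
    rec(t=5)
      rec(t=4)
        rec(t=3)
          rec(t=2)
            rec(t=1)
            -> return 1
            rec(t=0)
            -> return 0
          -> return 1
          rec(t=1)
          -> return 1
        -> return 2
        rec(t=2) -> return 1  (same call as traced above)
      -> return 3
      rec(t=3) -> return 2  (same call as traced above)
    -> return 5
    rec(t=4) -> return 3  (same call as traced above)
  -> return 8
  rec(t=5) -> return 5  (same call as traced above)
-> return 13

n_calls is incremented once per call, so count the calls in each subtree. Let C(t) = number of calls made by rec(t).
C(0) = C(1) = 1 (base case, no recursion); C(t) = 1 + C(t - 1) + C(t - 2) otherwise.
C(2) = 1 + C(1) + C(0) = 1 + 1 + 1 = 3
C(3) = 1 + C(2) + C(1) = 1 + 3 + 1 = 5
C(4) = 1 + C(3) + C(2) = 1 + 5 + 3 = 9
C(5) = 1 + C(4) + C(3) = 1 + 9 + 5 = 15
C(6) = 1 + C(5) + C(4) = 1 + 15 + 9 = 25
C(7) = 1 + C(6) + C(5) = 1 + 25 + 15 = 41
n_calls = C(7) = 41

Final answer: 41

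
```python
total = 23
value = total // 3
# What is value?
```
Trace:
  total=23
  total=23, value=7

Final answer: 7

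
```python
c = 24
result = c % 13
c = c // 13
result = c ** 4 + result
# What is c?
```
Trace:
  c=24
  c=24, result=11
  c=1, result=11
  c=1, result=12

Final answer: 1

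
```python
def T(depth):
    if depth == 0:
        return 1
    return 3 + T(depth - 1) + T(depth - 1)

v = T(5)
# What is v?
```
Call trace (a repeated sub-call is expanded the first time; later identical calls just restate its return value):
T(depth=5)
  T(depth=4)
    T(depth=3)
      T(depth=2)
        T(depth=1)
          T(depth=0)
          -> return 1
          T(depth=0)
          -> return 1
        -> return 5
        T(depth=1) -> return 5  (same call as traced above)
      -> return 13
      T(depth=2) -> return 13  (same call as traced above)
    -> return 29
    T(depth=3) -> return 29  (same call as traced above)
  -> return 61
  T(depth=4) -> return 61  (same call as traced above)
-> return 125

Final answer: 125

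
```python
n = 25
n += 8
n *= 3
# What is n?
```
Trace:
  n=25
  n=33
  n=99

Final answer: 99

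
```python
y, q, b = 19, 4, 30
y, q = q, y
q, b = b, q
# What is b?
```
Trace:
  y=19, q=4, b=30
  y=4, q=19, b=30
  y=4, q=30, b=19

Final answer: 19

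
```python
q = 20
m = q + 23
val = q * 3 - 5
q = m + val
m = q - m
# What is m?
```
Trace:
  q=20
  q=20, m=43
  q=20, m=43, val=55
  q=98, m=43, val=55
  q=98, m=55, val=55

Final answer: 55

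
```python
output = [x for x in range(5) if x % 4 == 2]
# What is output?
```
Trace:
  x=0
  x=1
  x=2
  x=3
  x=4
  output=[2]

Final answer: [2]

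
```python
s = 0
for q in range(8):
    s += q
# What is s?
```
Trace:
  s=0
  s=0, q=0
  s=1, q=1
  s=3, q=2
  s=6, q=3
  s=10, q=4
  s=15, q=5
  s=21, q=6
  s=28, q=7

Final answer: 28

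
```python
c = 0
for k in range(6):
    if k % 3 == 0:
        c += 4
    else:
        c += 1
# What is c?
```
Trace:
  c=0
  c=4, k=0
  c=5, k=1
  c=6, k=2
  c=10, k=3
  c=11, k=4
  c=12, k=5

Final answer: 12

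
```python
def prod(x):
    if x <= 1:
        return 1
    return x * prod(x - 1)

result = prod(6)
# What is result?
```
Call trace:
prod(x=6)
  prod(x=5)
    prod(x=4)
      prod(x=3)
        prod(x=2)
          prod(x=1)
          -> return 1
        -> return 2
      -> return 6
    -> return 24
  -> return 120
-> return 720

Final answer: 720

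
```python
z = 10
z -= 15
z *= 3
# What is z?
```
Trace:
  z=10
  z=-5
  z=-15

Final answer: -15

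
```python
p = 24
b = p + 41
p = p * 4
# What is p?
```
Trace:
  p=24
  p=24, b=65
  p=96, b=65

Final answer: 96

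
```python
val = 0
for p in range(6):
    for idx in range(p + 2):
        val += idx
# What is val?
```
Trace:
  val=0
  val=0, p=0, idx=0
  val=1, p=0, idx=1
  val=1, p=1, idx=0
  val=2, p=1, idx=1
  val=4, p=1, idx=2
  val=4, p=2, idx=0
  val=5, p=2, idx=1
  val=7, p=2, idx=2
  val=10, p=2, idx=3
  val=10, p=3, idx=0
  val=11, p=3, idx=1
  val=13, p=3, idx=2
  val=16, p=3, idx=3
  val=20, p=3, idx=4
  val=20, p=4, idx=0
  val=21, p=4, idx=1
  val=23, p=4, idx=2
  val=26, p=4, idx=3
  val=30, p=4, idx=4
  val=35, p=4, idx=5
  val=35, p=5, idx=0
  val=36, p=5, idx=1
  val=38, p=5, idx=2
  val=41, p=5, idx=3
  val=45, p=5, idx=4
  val=50, p=5, idx=5
  val=56, p=5, idx=6

Final answer: 56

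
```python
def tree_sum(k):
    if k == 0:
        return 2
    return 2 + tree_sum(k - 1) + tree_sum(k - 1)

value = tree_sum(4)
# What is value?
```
Call trace (a repeated sub-call is expanded the first time; later identical calls just restate its return value):
tree_sum(k=4)
  tree_sum(k=3)
    tree_sum(k=2)
      tree_sum(k=1)
        tree_sum(k=0)
        -> return 2
        tree_sum(k=0)
        -> return 2
      -> return 6
      tree_sum(k=1) -> return 6  (same call as traced above)
    -> return 14
    tree_sum(k=2) -> return 14  (same call as traced above)
  -> return 30
  tree_sum(k=3) -> return 30  (same call as traced above)
-> return 62

Final answer: 62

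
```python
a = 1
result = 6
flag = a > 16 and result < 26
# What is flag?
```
Trace:
  a=1
  a=1, result=6
  a=1, result=6, flag=False

Final answer: False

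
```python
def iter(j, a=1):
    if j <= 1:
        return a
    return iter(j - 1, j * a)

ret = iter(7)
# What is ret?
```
Call trace:
iter(j=7, a=1)
  iter(j=6, a=7)
    iter(j=5, a=42)
      iter(j=4, a=210)
        iter(j=3, a=840)
          iter(j=2, a=2520)
            iter(j=1, a=5040)
            -> return 5040
          -> return 5040
        -> return 5040
      -> return 5040
    -> return 5040
  -> return 5040
-> return 5040

Final answer: 5040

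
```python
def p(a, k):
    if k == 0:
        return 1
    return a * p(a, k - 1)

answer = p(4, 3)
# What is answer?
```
Call trace:
p(a=4, k=3)
  p(a=4, k=2)
    p(a=4, k=1)
      p(a=4, k=0)
      -> return 1
    -> return 4
  -> return 16
-> return 64

Final answer: 64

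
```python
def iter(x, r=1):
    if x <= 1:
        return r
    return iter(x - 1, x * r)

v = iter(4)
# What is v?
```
Call trace:
iter(x=4, r=1)
  iter(x=3, r=4)
    iter(x=2, r=12)
      iter(x=1, r=24)
      -> return 24
    -> return 24
  -> return 24
-> return 24

Final answer: 24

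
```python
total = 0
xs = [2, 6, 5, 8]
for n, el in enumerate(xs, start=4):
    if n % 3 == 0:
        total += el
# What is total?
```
Trace:
  total=0
  total=0, n=4, el=2
  total=0, n=5, el=6
  total=5, n=6, el=5
  total=5, n=7, el=8

Final answer: 5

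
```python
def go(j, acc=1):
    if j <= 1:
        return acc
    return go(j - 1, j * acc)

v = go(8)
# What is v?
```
Call trace:
go(j=8, acc=1)
  go(j=7, acc=8)
    go(j=6, acc=56)
      go(j=5, acc=336)
        go(j=4, acc=1680)
          go(j=3, acc=6720)
            go(j=2, acc=20160)
              go(j=1, acc=40320)
              -> return 40320
            -> return 40320
          -> return 40320
        -> return 40320
      -> return 40320
    -> return 40320
  -> return 40320
-> return 40320

Final answer: 40320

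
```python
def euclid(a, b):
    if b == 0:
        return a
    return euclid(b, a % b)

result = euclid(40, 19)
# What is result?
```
Call trace:
euclid(a=40, b=19)
  euclid(a=19, b=2)
    euclid(a=2, b=1)
      euclid(a=1, b=0)
      -> return 1
    -> return 1
  -> return 1
-> return 1

Final answer: 1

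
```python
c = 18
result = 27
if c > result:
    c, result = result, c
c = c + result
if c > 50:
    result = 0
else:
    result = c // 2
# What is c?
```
Trace:
  c=18
  c=18, result=27
  c=18, result=27
  c=45, result=27
  c=45, result=22

Final answer: 45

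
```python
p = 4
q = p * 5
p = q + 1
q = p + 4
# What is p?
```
Trace:
  p=4
  p=4, q=20
  p=21, q=20
  p=21, q=25

Final answer: 21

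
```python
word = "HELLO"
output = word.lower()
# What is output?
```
Trace:
  word='HELLO'
  word='HELLO', output='hello'

Final answer: 'hello'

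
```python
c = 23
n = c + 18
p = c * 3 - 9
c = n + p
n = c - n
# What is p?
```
Trace:
  c=23
  c=23, n=41
  c=23, n=41, p=60
  c=101, n=41, p=60
  c=101, n=60, p=60

Final answer: 60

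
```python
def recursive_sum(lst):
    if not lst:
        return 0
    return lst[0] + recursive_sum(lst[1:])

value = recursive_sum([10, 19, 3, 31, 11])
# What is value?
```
Call trace:
recursive_sum(lst=[10, 19, 3, 31, 11])
  recursive_sum(lst=[19, 3, 31, 11])
    recursive_sum(lst=[3, 31, 11])
      recursive_sum(lst=[31, 11])
        recursive_sum(lst=[11])
          recursive_sum(lst=[])
          -> return 0
        -> return 11
      -> return 42
    -> return 45
  -> return 64
-> return 74

Final answer: 74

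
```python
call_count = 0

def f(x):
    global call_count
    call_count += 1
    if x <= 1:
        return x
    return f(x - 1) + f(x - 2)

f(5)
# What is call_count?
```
Call trace (a repeated sub-call is expanded the first time; later identical calls just restate its return value):
f(x=5)
  f(x=4)
    f(x=3)
      f(x=2)
        f(x=1)
        -> return 1
        f(x=0)
        -> return 0
      -> return 1
      f(x=1)
      -> return 1
    -> return 2
    f(x=2) -> return 1  (same call as traced above)
  -> return 3
  f(x=3) -> return 2  (same call as traced above)
-> return 5

call_count is incremented once per call, so count the calls in each subtree. Let C(x) = number of calls made by f(x).
C(0) = C(1) = 1 (base case, no recursion); C(x) = 1 + C(x - 1) + C(x - 2) otherwise.
C(2) = 1 + C(1) + C(0) = 1 + 1 + 1 = 3
C(3) = 1 + C(2) + C(1) = 1 + 3 + 1 = 5
C(4) = 1 + C(3) + C(2) = 1 + 5 + 3 = 9
C(5) = 1 + C(4) + C(3) = 1 + 9 + 5 = 15
call_count = C(5) = 15

Final answer: 15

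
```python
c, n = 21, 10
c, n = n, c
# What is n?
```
Trace:
  c=21, n=10
  c=10, n=21

Final answer: 21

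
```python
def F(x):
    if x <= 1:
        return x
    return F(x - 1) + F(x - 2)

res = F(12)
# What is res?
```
Call trace (a repeated sub-call is expanded the first time; later identical calls just restate its return value):
F(x=12)
  F(x=11)
    F(x=10)
      F(x=9)
        F(x=8)
          F(x=7)
            F(x=6)
              F(x=5)
                F(x=4)
                  F(x=3)
                    F(x=2)
                      F(x=1)
                      -> return 1
                      F(x=0)
                      -> return 0
                    -> return 1
                    F(x=1)
                    -> return 1
                  -> return 2
                  F(x=2) -> return 1  (same call as traced above)
                -> return 3
                F(x=3) -> return 2  (same call as traced above)
              -> return 5
              F(x=4) -> return 3  (same call as traced above)
            -> return 8
            F(x=5) -> return 5  (same call as traced above)
          -> return 13
          F(x=6) -> return 8  (same call as traced above)
        -> return 21
        F(x=7) -> return 13  (same call as traced above)
      -> return 34
      F(x=8) -> return 21  (same call as traced above)
    -> return 55
    F(x=9) -> return 34  (same call as traced above)
  -> return 89
  F(x=10) -> return 55  (same call as traced above)
-> return 144

Final answer: 144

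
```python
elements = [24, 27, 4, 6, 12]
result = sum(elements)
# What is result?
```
Trace:
  elements=[24, 27, 4, 6, 12]
  elements=[24, 27, 4, 6, 12], result=73

Final answer: 73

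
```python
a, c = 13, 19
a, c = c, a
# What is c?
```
Trace:
  a=13, c=19
  a=19, c=13

Final answer: 13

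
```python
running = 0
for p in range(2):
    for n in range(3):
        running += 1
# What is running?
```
Trace:
  running=0
  running=1, p=0, n=0
  running=2, p=0, n=1
  running=3, p=0, n=2
  running=4, p=1, n=0
  running=5, p=1, n=1
  running=6, p=1, n=2

Final answer: 6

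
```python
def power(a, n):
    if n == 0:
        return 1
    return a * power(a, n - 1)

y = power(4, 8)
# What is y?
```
Call trace:
power(a=4, n=8)
  power(a=4, n=7)
    power(a=4, n=6)
      power(a=4, n=5)
        power(a=4, n=4)
          power(a=4, n=3)
            power(a=4, n=2)
              power(a=4, n=1)
                power(a=4, n=0)
                -> return 1
              -> return 4
            -> return 16
          -> return 64
        -> return 256
      -> return 1024
    -> return 4096
  -> return 16384
-> return 65536

Final answer: 65536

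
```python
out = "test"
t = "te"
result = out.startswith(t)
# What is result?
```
Trace:
  out='test'
  out='test', t='te'
  out='test', t='te', result=True

Final answer: True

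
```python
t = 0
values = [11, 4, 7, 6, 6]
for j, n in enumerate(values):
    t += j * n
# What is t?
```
Trace:
  t=0
  t=0, j=0, n=11
  t=4, j=1, n=4
  t=18, j=2, n=7
  t=36, j=3, n=6
  t=60, j=4, n=6

Final answer: 60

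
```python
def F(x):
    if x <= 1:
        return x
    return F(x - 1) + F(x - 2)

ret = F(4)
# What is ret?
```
Call trace (a repeated sub-call is expanded the first time; later identical calls just restate its return value):
F(x=4)
  F(x=3)
    F(x=2)
      F(x=1)
      -> return 1
      F(x=0)
      -> return 0
    -> return 1
    F(x=1)
    -> return 1
  -> return 2
  F(x=2) -> return 1  (same call as traced above)
-> return 3

Final answer: 3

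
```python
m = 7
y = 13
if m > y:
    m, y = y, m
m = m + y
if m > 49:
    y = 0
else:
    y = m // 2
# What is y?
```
Trace:
  m=7
  m=7, y=13
  m=7, y=13
  m=20, y=13
  m=20, y=10

Final answer: 10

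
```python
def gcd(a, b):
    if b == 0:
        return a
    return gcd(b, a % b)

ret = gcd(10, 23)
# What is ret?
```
Call trace:
gcd(a=10, b=23)
  gcd(a=23, b=10)
    gcd(a=10, b=3)
      gcd(a=3, b=1)
        gcd(a=1, b=0)
        -> return 1
      -> return 1
    -> return 1
  -> return 1
-> return 1

Final answer: 1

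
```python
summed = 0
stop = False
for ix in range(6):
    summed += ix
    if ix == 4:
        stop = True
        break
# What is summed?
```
Trace:
  summed=0
  summed=0, stop=False
  summed=0, stop=False, ix=0
  summed=1, stop=False, ix=1
  summed=3, stop=False, ix=2
  summed=6, stop=False, ix=3
  summed=10, stop=True, ix=4

Final answer: 10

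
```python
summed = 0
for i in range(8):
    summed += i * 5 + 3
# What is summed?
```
Trace:
  summed=0
  summed=3, i=0
  summed=11, i=1
  summed=24, i=2
  summed=42, i=3
  summed=65, i=4
  summed=93, i=5
  summed=126, i=6
  summed=164, i=7

Final answer: 164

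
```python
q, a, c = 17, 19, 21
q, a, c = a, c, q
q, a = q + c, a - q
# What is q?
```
Trace:
  q=17, a=19, c=21
  q=19, a=21, c=17
  q=36, a=2, c=17

Final answer: 36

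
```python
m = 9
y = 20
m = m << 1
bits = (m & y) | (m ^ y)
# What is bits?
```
Trace:
  m=9
  m=9, y=20
  m=18, y=20
  m=18, y=20, bits=22

Final answer: 22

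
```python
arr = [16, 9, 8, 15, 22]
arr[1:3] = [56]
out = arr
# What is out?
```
Trace:
  arr=[16, 9, 8, 15, 22]
  arr=[16, 56, 15, 22]
  arr=[16, 56, 15, 22], out=[16, 56, 15, 22]

Final answer: [16, 56, 15, 22]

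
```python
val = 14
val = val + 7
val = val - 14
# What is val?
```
Trace:
  val=14
  val=21
  val=7

Final answer: 7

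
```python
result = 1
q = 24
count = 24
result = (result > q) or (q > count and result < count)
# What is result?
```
Trace:
  result=1
  result=1, q=24
  result=1, q=24, count=24
  result=False, q=24, count=24

Final answer: False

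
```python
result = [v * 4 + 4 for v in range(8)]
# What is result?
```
Trace:
  v=0
  v=1
  v=2
  v=3
  v=4
  v=5
  v=6
  v=7
  result=[4, 8, 12, 16, 20, 24, 28, 32]

Final answer: [4, 8, 12, 16, 20, 24, 28, 32]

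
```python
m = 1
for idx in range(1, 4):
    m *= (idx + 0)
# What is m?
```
Trace:
  m=1
  m=1, idx=1
  m=2, idx=2
  m=6, idx=3

Final answer: 6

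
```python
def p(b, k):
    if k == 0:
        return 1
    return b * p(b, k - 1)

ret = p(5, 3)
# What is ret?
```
Call trace:
p(b=5, k=3)
  p(b=5, k=2)
    p(b=5, k=1)
      p(b=5, k=0)
      -> return 1
    -> return 5
  -> return 25
-> return 125

Final answer: 125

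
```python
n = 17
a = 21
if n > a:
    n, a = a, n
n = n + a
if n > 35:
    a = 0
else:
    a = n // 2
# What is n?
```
Trace:
  n=17
  n=17, a=21
  n=17, a=21
  n=38, a=21
  n=38, a=0

Final answer: 38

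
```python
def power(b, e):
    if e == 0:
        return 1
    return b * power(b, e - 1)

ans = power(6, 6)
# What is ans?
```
Call trace:
power(b=6, e=6)
  power(b=6, e=5)
    power(b=6, e=4)
      power(b=6, e=3)
        power(b=6, e=2)
          power(b=6, e=1)
            power(b=6, e=0)
            -> return 1
          -> return 6
        -> return 36
      -> return 216
    -> return 1296
  -> return 7776
-> return 46656

Final answer: 46656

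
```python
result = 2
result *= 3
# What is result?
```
Trace:
  result=2
  result=6

Final answer: 6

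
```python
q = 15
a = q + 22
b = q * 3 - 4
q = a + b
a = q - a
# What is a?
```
Trace:
  q=15
  q=15, a=37
  q=15, a=37, b=41
  q=78, a=37, b=41
  q=78, a=41, b=41

Final answer: 41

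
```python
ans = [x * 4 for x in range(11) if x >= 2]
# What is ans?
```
Trace:
  x=0
  x=1
  x=2
  x=3
  x=4
  x=5
  x=6
  x=7
  x=8
  x=9
  x=10
  ans=[8, 12, 16, 20, 24, 28, 32, 36, 40]

Final answer: [8, 12, 16, 20, 24, 28, 32, 36, 40]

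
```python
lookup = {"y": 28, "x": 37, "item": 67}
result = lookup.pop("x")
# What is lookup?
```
Trace:
  lookup={'y': 28, 'x': 37, 'item': 67}
  lookup={'y': 28, 'item': 67}, result=37

Final answer: {'y': 28, 'item': 67}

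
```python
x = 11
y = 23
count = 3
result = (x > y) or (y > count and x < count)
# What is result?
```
Trace:
  x=11
  x=11, y=23
  x=11, y=23, count=3
  x=11, y=23, count=3, result=False

Final answer: False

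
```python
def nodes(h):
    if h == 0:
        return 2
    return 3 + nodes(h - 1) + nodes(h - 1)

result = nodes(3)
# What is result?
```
Call trace (a repeated sub-call is expanded the first time; later identical calls just restate its return value):
nodes(h=3)
  nodes(h=2)
    nodes(h=1)
      nodes(h=0)
      -> return 2
      nodes(h=0)
      -> return 2
    -> return 7
    nodes(h=1) -> return 7  (same call as traced above)
  -> return 17
  nodes(h=2) -> return 17  (same call as traced above)
-> return 37

Final answer: 37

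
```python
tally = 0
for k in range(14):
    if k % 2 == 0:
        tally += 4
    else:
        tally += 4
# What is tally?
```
Trace:
  tally=0
  tally=4, k=0
  tally=8, k=1
  tally=12, k=2
  tally=16, k=3
  tally=20, k=4
  tally=24, k=5
  tally=28, k=6
  tally=32, k=7
  tally=36, k=8
  tally=40, k=9
  tally=44, k=10
  tally=48, k=11
  tally=52, k=12
  tally=56, k=13

Final answer: 56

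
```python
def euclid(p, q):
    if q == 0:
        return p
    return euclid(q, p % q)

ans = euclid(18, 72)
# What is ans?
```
Call trace:
euclid(p=18, q=72)
  euclid(p=72, q=18)
    euclid(p=18, q=0)
    -> return 18
  -> return 18
-> return 18

Final answer: 18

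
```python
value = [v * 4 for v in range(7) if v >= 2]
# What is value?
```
Trace:
  v=0
  v=1
  v=2
  v=3
  v=4
  v=5
  v=6
  value=[8, 12, 16, 20, 24]

Final answer: [8, 12, 16, 20, 24]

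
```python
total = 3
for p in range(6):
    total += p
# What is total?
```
Trace:
  total=3
  total=3, p=0
  total=4, p=1
  total=6, p=2
  total=9, p=3
  total=13, p=4
  total=18, p=5

Final answer: 18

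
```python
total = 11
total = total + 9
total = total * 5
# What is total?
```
Trace:
  total=11
  total=20
  total=100

Final answer: 100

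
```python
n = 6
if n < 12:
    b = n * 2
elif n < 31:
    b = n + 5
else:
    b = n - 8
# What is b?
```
Trace:
  n=6
  n=6, b=12

Final answer: 12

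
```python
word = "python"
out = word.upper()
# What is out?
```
Trace:
  word='python'
  word='python', out='PYTHON'

Final answer: 'PYTHON'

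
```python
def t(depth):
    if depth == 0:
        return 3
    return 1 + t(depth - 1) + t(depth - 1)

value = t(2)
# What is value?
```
Call trace (a repeated sub-call is expanded the first time; later identical calls just restate its return value):
t(depth=2)
  t(depth=1)
    t(depth=0)
    -> return 3
    t(depth=0)
    -> return 3
  -> return 7
  t(depth=1) -> return 7  (same call as traced above)
-> return 15

Final answer: 15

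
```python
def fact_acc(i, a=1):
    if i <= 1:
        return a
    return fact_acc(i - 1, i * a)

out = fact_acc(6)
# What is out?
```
Call trace:
fact_acc(i=6, a=1)
  fact_acc(i=5, a=6)
    fact_acc(i=4, a=30)
      fact_acc(i=3, a=120)
        fact_acc(i=2, a=360)
          fact_acc(i=1, a=720)
          -> return 720
        -> return 720
      -> return 720
    -> return 720
  -> return 720
-> return 720

Final answer: 720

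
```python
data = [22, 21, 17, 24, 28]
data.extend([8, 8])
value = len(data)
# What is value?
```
Trace:
  data=[22, 21, 17, 24, 28]
  data=[22, 21, 17, 24, 28, 8, 8]
  data=[22, 21, 17, 24, 28, 8, 8], value=7

Final answer: 7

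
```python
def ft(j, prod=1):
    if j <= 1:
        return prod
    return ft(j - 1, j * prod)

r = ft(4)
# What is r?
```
Call trace:
ft(j=4, prod=1)
  ft(j=3, prod=4)
    ft(j=2, prod=12)
      ft(j=1, prod=24)
      -> return 24
    -> return 24
  -> return 24
-> return 24

Final answer: 24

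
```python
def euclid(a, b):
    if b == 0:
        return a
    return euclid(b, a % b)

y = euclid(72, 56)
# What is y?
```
Call trace:
euclid(a=72, b=56)
  euclid(a=56, b=16)
    euclid(a=16, b=8)
      euclid(a=8, b=0)
      -> return 8
    -> return 8
  -> return 8
-> return 8

Final answer: 8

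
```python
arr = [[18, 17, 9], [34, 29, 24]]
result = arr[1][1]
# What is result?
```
Trace:
  arr=[[18, 17, 9], [34, 29, 24]]
  arr=[[18, 17, 9], [34, 29, 24]], result=29

Final answer: 29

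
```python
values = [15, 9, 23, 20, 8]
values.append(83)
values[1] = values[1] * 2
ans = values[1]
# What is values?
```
Trace:
  values=[15, 9, 23, 20, 8]
  values=[15, 9, 23, 20, 8, 83]
  values=[15, 18, 23, 20, 8, 83]
  values=[15, 18, 23, 20, 8, 83], ans=18

Final answer: [15, 18, 23, 20, 8, 83]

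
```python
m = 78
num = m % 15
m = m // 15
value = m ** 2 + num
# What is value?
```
Trace:
  m=78
  m=78, num=3
  m=5, num=3
  m=5, num=3, value=28

Final answer: 28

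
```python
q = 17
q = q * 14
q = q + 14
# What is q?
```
Trace:
  q=17
  q=238
  q=252

Final answer: 252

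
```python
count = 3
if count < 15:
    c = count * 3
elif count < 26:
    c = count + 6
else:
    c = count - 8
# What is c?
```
Trace:
  count=3
  count=3, c=9

Final answer: 9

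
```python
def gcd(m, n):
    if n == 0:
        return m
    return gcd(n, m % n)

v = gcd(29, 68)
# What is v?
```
Call trace:
gcd(m=29, n=68)
  gcd(m=68, n=29)
    gcd(m=29, n=10)
      gcd(m=10, n=9)
        gcd(m=9, n=1)
          gcd(m=1, n=0)
          -> return 1
        -> return 1
      -> return 1
    -> return 1
  -> return 1
-> return 1

Final answer: 1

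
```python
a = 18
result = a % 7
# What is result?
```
Trace:
  a=18
  a=18, result=4

Final answer: 4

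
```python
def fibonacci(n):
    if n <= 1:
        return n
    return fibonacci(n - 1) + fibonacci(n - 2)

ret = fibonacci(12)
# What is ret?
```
Call trace (a repeated sub-call is expanded the first time; later identical calls just restate its return value):
fibonacci(n=12)
  fibonacci(n=11)
    fibonacci(n=10)
      fibonacci(n=9)
        fibonacci(n=8)
          fibonacci(n=7)
            fibonacci(n=6)
              fibonacci(n=5)
                fibonacci(n=4)
                  fibonacci(n=3)
                    fibonacci(n=2)
                      fibonacci(n=1)
                      -> return 1
                      fibonacci(n=0)
                      -> return 0
                    -> return 1
                    fibonacci(n=1)
                    -> return 1
                  -> return 2
                  fibonacci(n=2) -> return 1  (same call as traced above)
                -> return 3
                fibonacci(n=3) -> return 2  (same call as traced above)
              -> return 5
              fibonacci(n=4) -> return 3  (same call as traced above)
            -> return 8
            fibonacci(n=5) -> return 5  (same call as traced above)
          -> return 13
          fibonacci(n=6) -> return 8  (same call as traced above)
        -> return 21
        fibonacci(n=7) -> return 13  (same call as traced above)
      -> return 34
      fibonacci(n=8) -> return 21  (same call as traced above)
    -> return 55
    fibonacci(n=9) -> return 34  (same call as traced above)
  -> return 89
  fibonacci(n=10) -> return 55  (same call as traced above)
-> return 144

Final answer: 144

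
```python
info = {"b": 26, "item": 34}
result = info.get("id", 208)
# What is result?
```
Trace:
  info={'b': 26, 'item': 34}
  info={'b': 26, 'item': 34}, result=208

Final answer: 208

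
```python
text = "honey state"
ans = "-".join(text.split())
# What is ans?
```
Trace:
  text='honey state'
  text='honey state', ans='honey-state'

Final answer: 'honey-state'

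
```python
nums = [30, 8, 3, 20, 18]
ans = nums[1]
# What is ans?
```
Trace:
  nums=[30, 8, 3, 20, 18]
  nums=[30, 8, 3, 20, 18], ans=8

Final answer: 8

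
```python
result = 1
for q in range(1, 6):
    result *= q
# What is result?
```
Trace:
  result=1
  result=1, q=1
  result=2, q=2
  result=6, q=3
  result=24, q=4
  result=120, q=5

Final answer: 120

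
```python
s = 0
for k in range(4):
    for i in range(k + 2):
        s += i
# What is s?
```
Trace:
  s=0
  s=0, k=0, i=0
  s=1, k=0, i=1
  s=1, k=1, i=0
  s=2, k=1, i=1
  s=4, k=1, i=2
  s=4, k=2, i=0
  s=5, k=2, i=1
  s=7, k=2, i=2
  s=10, k=2, i=3
  s=10, k=3, i=0
  s=11, k=3, i=1
  s=13, k=3, i=2
  s=16, k=3, i=3
  s=20, k=3, i=4

Final answer: 20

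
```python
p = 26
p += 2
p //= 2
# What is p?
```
Trace:
  p=26
  p=28
  p=14

Final answer: 14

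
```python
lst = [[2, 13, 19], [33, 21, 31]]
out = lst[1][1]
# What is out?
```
Trace:
  lst=[[2, 13, 19], [33, 21, 31]]
  lst=[[2, 13, 19], [33, 21, 31]], out=21

Final answer: 21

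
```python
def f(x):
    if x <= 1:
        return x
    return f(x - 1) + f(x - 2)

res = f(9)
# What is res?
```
Call trace (a repeated sub-call is expanded the first time; later identical calls just restate its return value):
f(x=9)
  f(x=8)
    f(x=7)
      f(x=6)
        f(x=5)
          f(x=4)
            f(x=3)
              f(x=2)
                f(x=1)
                -> return 1
                f(x=0)
                -> return 0
              -> return 1
              f(x=1)
              -> return 1
            -> return 2
            f(x=2) -> return 1  (same call as traced above)
          -> return 3
          f(x=3) -> return 2  (same call as traced above)
        -> return 5
        f(x=4) -> return 3  (same call as traced above)
      -> return 8
      f(x=5) -> return 5  (same call as traced above)
    -> return 13
    f(x=6) -> return 8  (same call as traced above)
  -> return 21
  f(x=7) -> return 13  (same call as traced above)
-> return 34

Final answer: 34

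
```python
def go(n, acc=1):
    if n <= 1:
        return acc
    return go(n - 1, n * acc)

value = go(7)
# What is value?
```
Call trace:
go(n=7, acc=1)
  go(n=6, acc=7)
    go(n=5, acc=42)
      go(n=4, acc=210)
        go(n=3, acc=840)
          go(n=2, acc=2520)
            go(n=1, acc=5040)
            -> return 5040
          -> return 5040
        -> return 5040
      -> return 5040
    -> return 5040
  -> return 5040
-> return 5040

Final answer: 5040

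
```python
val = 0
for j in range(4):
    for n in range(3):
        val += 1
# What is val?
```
Trace:
  val=0
  val=1, j=0, n=0
  val=2, j=0, n=1
  val=3, j=0, n=2
  val=4, j=1, n=0
  val=5, j=1, n=1
  val=6, j=1, n=2
  val=7, j=2, n=0
  val=8, j=2, n=1
  val=9, j=2, n=2
  val=10, j=3, n=0
  val=11, j=3, n=1
  val=12, j=3, n=2

Final answer: 12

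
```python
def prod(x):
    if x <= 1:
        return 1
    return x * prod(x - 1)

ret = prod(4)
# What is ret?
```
Call trace:
prod(x=4)
  prod(x=3)
    prod(x=2)
      prod(x=1)
      -> return 1
    -> return 2
  -> return 6
-> return 24

Final answer: 24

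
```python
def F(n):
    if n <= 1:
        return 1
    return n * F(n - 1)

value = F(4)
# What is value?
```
Call trace:
F(n=4)
  F(n=3)
    F(n=2)
      F(n=1)
      -> return 1
    -> return 2
  -> return 6
-> return 24

Final answer: 24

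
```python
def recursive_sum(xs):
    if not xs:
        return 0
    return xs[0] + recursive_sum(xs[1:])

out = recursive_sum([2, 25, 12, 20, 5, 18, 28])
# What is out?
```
Call trace:
recursive_sum(xs=[2, 25, 12, 20, 5, 18, 28])
  recursive_sum(xs=[25, 12, 20, 5, 18, 28])
    recursive_sum(xs=[12, 20, 5, 18, 28])
      recursive_sum(xs=[20, 5, 18, 28])
        recursive_sum(xs=[5, 18, 28])
          recursive_sum(xs=[18, 28])
            recursive_sum(xs=[28])
              recursive_sum(xs=[])
              -> return 0
            -> return 28
          -> return 46
        -> return 51
      -> return 71
    -> return 83
  -> return 108
-> return 110

Final answer: 110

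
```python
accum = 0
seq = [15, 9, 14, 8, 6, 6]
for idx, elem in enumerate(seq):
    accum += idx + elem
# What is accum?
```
Trace:
  accum=0
  accum=15, idx=0, elem=15
  accum=25, idx=1, elem=9
  accum=41, idx=2, elem=14
  accum=52, idx=3, elem=8
  accum=62, idx=4, elem=6
  accum=73, idx=5, elem=6

Final answer: 73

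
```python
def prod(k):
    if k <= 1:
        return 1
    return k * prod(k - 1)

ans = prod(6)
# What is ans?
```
Call trace:
prod(k=6)
  prod(k=5)
    prod(k=4)
      prod(k=3)
        prod(k=2)
          prod(k=1)
          -> return 1
        -> return 2
      -> return 6
    -> return 24
  -> return 120
-> return 720

Final answer: 720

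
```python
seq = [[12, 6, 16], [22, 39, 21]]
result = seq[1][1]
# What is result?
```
Trace:
  seq=[[12, 6, 16], [22, 39, 21]]
  seq=[[12, 6, 16], [22, 39, 21]], result=39

Final answer: 39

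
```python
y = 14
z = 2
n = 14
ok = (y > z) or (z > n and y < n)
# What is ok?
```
Trace:
  y=14
  y=14, z=2
  y=14, z=2, n=14
  y=14, z=2, n=14, ok=True

Final answer: True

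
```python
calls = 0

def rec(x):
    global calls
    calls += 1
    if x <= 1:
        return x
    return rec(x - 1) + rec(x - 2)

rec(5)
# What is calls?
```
Call trace (a repeated sub-call is expanded the first time; later identical calls just restate its return value):
rec(x=5)
  rec(x=4)
    rec(x=3)
      rec(x=2)
        rec(x=1)
        -> return 1
        rec(x=0)
        -> return 0
      -> return 1
      rec(x=1)
      -> return 1
    -> return 2
    rec(x=2) -> return 1  (same call as traced above)
  -> return 3
  rec(x=3) -> return 2  (same call as traced above)
-> return 5

calls is incremented once per call, so count the calls in each subtree. Let C(x) = number of calls made by rec(x).
C(0) = C(1) = 1 (base case, no recursion); C(x) = 1 + C(x - 1) + C(x - 2) otherwise.
C(2) = 1 + C(1) + C(0) = 1 + 1 + 1 = 3
C(3) = 1 + C(2) + C(1) = 1 + 3 + 1 = 5
C(4) = 1 + C(3) + C(2) = 1 + 5 + 3 = 9
C(5) = 1 + C(4) + C(3) = 1 + 9 + 5 = 15
calls = C(5) = 15

Final answer: 15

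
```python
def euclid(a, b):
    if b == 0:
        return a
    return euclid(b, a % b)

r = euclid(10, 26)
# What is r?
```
Call trace:
euclid(a=10, b=26)
  euclid(a=26, b=10)
    euclid(a=10, b=6)
      euclid(a=6, b=4)
        euclid(a=4, b=2)
          euclid(a=2, b=0)
          -> return 2
        -> return 2
      -> return 2
    -> return 2
  -> return 2
-> return 2

Final answer: 2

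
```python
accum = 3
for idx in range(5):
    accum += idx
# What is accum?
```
Trace:
  accum=3
  accum=3, idx=0
  accum=4, idx=1
  accum=6, idx=2
  accum=9, idx=3
  accum=13, idx=4

Final answer: 13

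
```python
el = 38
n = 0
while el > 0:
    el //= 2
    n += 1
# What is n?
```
Trace:
  el=38
  el=38, n=0
  el=19, n=1
  el=9, n=2
  el=4, n=3
  el=2, n=4
  el=1, n=5
  el=0, n=6

Final answer: 6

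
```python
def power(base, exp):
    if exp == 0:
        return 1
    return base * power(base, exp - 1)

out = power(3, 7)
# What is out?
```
Call trace:
power(base=3, exp=7)
  power(base=3, exp=6)
    power(base=3, exp=5)
      power(base=3, exp=4)
        power(base=3, exp=3)
          power(base=3, exp=2)
            power(base=3, exp=1)
              power(base=3, exp=0)
              -> return 1
            -> return 3
          -> return 9
        -> return 27
      -> return 81
    -> return 243
  -> return 729
-> return 2187

Final answer: 2187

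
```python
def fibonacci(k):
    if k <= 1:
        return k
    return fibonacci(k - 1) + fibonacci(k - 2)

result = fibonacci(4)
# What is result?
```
Call trace (a repeated sub-call is expanded the first time; later identical calls just restate its return value):
fibonacci(k=4)
  fibonacci(k=3)
    fibonacci(k=2)
      fibonacci(k=1)
      -> return 1
      fibonacci(k=0)
      -> return 0
    -> return 1
    fibonacci(k=1)
    -> return 1
  -> return 2
  fibonacci(k=2) -> return 1  (same call as traced above)
-> return 3

Final answer: 3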